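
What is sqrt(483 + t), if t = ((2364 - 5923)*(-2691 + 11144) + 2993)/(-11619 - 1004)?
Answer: sqrt(456676699089)/12623 ≈ 53.536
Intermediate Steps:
t = 30081234/12623 (t = (-3559*8453 + 2993)/(-12623) = (-30084227 + 2993)*(-1/12623) = -30081234*(-1/12623) = 30081234/12623 ≈ 2383.1)
sqrt(483 + t) = sqrt(483 + 30081234/12623) = sqrt(36178143/12623) = sqrt(456676699089)/12623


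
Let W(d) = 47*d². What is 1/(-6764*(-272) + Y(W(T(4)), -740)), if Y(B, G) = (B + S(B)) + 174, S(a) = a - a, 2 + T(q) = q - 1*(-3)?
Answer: 1/1841157 ≈ 5.4314e-7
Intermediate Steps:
T(q) = 1 + q (T(q) = -2 + (q - 1*(-3)) = -2 + (q + 3) = -2 + (3 + q) = 1 + q)
S(a) = 0
Y(B, G) = 174 + B (Y(B, G) = (B + 0) + 174 = B + 174 = 174 + B)
1/(-6764*(-272) + Y(W(T(4)), -740)) = 1/(-6764*(-272) + (174 + 47*(1 + 4)²)) = 1/(1839808 + (174 + 47*5²)) = 1/(1839808 + (174 + 47*25)) = 1/(1839808 + (174 + 1175)) = 1/(1839808 + 1349) = 1/1841157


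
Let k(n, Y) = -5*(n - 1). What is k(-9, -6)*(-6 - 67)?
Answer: -3650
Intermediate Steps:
k(n, Y) = 5 - 5*n (k(n, Y) = -5*(-1 + n) = 5 - 5*n)
k(-9, -6)*(-6 - 67) = (5 - 5*(-9))*(-6 - 67) = (5 + 45)*(-73) = 50*(-73) = -3650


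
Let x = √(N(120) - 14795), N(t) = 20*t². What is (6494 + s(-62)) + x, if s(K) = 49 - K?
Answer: 6605 + √273205 ≈ 7127.7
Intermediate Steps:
x = √273205 (x = √(20*120² - 14795) = √(20*14400 - 14795) = √(288000 - 14795) = √273205 ≈ 522.69)
(6494 + s(-62)) + x = (6494 + (49 - 1*(-62))) + √273205 = (6494 + (49 + 62)) + √273205 = (6494 + 111) + √273205 = 6605 + √273205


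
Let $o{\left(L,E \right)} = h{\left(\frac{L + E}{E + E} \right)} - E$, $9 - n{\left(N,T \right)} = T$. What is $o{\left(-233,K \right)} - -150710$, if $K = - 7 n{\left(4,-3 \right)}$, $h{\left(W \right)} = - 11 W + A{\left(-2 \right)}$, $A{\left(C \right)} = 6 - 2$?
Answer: $\frac{25330577}{168} \approx 1.5078 \cdot 10^{5}$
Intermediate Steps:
$A{\left(C \right)} = 4$
$n{\left(N,T \right)} = 9 - T$
$h{\left(W \right)} = 4 - 11 W$ ($h{\left(W \right)} = - 11 W + 4 = 4 - 11 W$)
$K = -84$ ($K = - 7 \left(9 - -3\right) = - 7 \left(9 + 3\right) = \left(-7\right) 12 = -84$)
$o{\left(L,E \right)} = 4 - E - \frac{11 \left(E + L\right)}{2 E}$ ($o{\left(L,E \right)} = \left(4 - 11 \frac{L + E}{E + E}\right) - E = \left(4 - 11 \frac{E + L}{2 E}\right) - E = \left(4 - \frac{11 \left(E + L\right)}{2 E}\right) - E = 4 - E - \frac{11 \left(E + L\right)}{2 E}$)
$o{\left(-233,K \right)} - -150710 = \left(- \frac{3}{2} - -84 - - \frac{2563}{2 \left(-84\right)}\right) - -150710 = \left(- \frac{3}{2} + 84 - \left(- \frac{2563}{2}\right) \left(- \frac{1}{84}\right)\right) + 150710 = \left(- \frac{3}{2} + 84 - \frac{2563}{168}\right) + 150710 = \frac{11297}{168} + 150710 = \frac{25330577}{168}$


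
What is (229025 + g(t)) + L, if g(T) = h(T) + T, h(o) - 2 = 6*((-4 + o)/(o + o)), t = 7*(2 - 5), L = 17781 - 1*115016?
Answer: 922422/7 ≈ 1.3177e+5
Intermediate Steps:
L = -97235 (L = 17781 - 115016 = -97235)
t = -21 (t = 7*(-3) = -21)
h(o) = 2 + 3*(-4 + o)/o (h(o) = 2 + 6*((-4 + o)/(o + o)) = 2 + 6*((-4 + o)/((2*o))) = 2 + 6*((-4 + o)*(1/(2*o))) = 2 + 6*((-4 + o)/(2*o)) = 2 + 3*(-4 + o)/o)
g(T) = 5 + T - 12/T (g(T) = (5 - 12/T) + T = 5 + T - 12/T)
(229025 + g(t)) + L = (229025 + (5 - 21 - 12/(-21))) - 97235 = (229025 + (5 - 21 - 12*(-1/21))) - 97235 = (229025 + (5 - 21 + 4/7)) - 97235 = (229025 - 108/7) - 97235 = 1603067/7 - 97235 = 922422/7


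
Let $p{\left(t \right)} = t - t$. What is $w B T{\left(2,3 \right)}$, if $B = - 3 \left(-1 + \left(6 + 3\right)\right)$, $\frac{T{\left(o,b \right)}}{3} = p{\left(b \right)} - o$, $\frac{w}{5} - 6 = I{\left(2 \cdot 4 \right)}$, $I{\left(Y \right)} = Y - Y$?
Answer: $4320$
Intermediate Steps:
$I{\left(Y \right)} = 0$
$p{\left(t \right)} = 0$
$w = 30$ ($w = 30 + 5 \cdot 0 = 30 + 0 = 30$)
$T{\left(o,b \right)} = - 3 o$ ($T{\left(o,b \right)} = 3 \left(0 - o\right) = 3 \left(- o\right) = - 3 o$)
$B = -24$ ($B = - 3 \left(-1 + 9\right) = \left(-3\right) 8 = -24$)
$w B T{\left(2,3 \right)} = 30 \left(-24\right) \left(\left(-3\right) 2\right) = \left(-720\right) \left(-6\right) = 4320$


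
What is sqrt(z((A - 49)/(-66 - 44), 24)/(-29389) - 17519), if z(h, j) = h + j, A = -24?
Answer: I*sqrt(183089872184807170)/3232790 ≈ 132.36*I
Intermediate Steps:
sqrt(z((A - 49)/(-66 - 44), 24)/(-29389) - 17519) = sqrt(((-24 - 49)/(-66 - 44) + 24)/(-29389) - 17519) = sqrt((-73/(-110) + 24)*(-1/29389) - 17519) = sqrt((-73*(-1/110) + 24)*(-1/29389) - 17519) = sqrt((73/110 + 24)*(-1/29389) - 17519) = sqrt((2713/110)*(-1/29389) - 17519) = sqrt(-2713/3232790 - 17519) = sqrt(-56635250723/3232790) = I*sqrt(183089872184807170)/3232790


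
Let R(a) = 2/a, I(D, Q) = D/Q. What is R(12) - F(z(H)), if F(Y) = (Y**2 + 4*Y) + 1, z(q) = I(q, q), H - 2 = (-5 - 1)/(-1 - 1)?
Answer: -35/6 ≈ -5.8333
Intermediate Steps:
H = 5 (H = 2 + (-5 - 1)/(-1 - 1) = 2 - 6/(-2) = 2 - 6*(-1/2) = 2 + 3 = 5)
z(q) = 1 (z(q) = q/q = 1)
F(Y) = 1 + Y**2 + 4*Y
R(12) - F(z(H)) = 2/12 - (1 + 1**2 + 4*1) = 2*(1/12) - (1 + 1 + 4) = 1/6 - 1*6 = 1/6 - 6 = -35/6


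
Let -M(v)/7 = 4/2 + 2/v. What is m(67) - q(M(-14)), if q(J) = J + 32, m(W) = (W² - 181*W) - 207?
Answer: -7864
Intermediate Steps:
M(v) = -14 - 14/v (M(v) = -7*(4/2 + 2/v) = -7*(4*(½) + 2/v) = -7*(2 + 2/v) = -14 - 14/v)
m(W) = -207 + W² - 181*W
q(J) = 32 + J
m(67) - q(M(-14)) = (-207 + 67² - 181*67) - (32 + (-14 - 14/(-14))) = (-207 + 4489 - 12127) - (32 + (-14 - 14*(-1/14))) = -7845 - (32 + (-14 + 1)) = -7845 - (32 - 13) = -7845 - 1*19 = -7845 - 19 = -7864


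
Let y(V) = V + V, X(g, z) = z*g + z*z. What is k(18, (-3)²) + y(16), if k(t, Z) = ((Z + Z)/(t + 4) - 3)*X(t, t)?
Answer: -15200/11 ≈ -1381.8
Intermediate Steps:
X(g, z) = z² + g*z (X(g, z) = g*z + z² = z² + g*z)
y(V) = 2*V
k(t, Z) = 2*t²*(-3 + 2*Z/(4 + t)) (k(t, Z) = ((Z + Z)/(t + 4) - 3)*(t*(t + t)) = ((2*Z)/(4 + t) - 3)*(t*(2*t)) = (2*Z/(4 + t) - 3)*(2*t²) = (-3 + 2*Z/(4 + t))*(2*t²) = 2*t²*(-3 + 2*Z/(4 + t)))
k(18, (-3)²) + y(16) = 18²*(-24 - 6*18 + 4*(-3)²)/(4 + 18) + 2*16 = 324*(-24 - 108 + 4*9)/22 + 32 = 324*(1/22)*(-24 - 108 + 36) + 32 = 324*(1/22)*(-96) + 32 = -15552/11 + 32 = -15200/11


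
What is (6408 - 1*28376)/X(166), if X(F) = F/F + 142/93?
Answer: -2043024/235 ≈ -8693.7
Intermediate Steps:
X(F) = 235/93 (X(F) = 1 + 142*(1/93) = 1 + 142/93 = 235/93)
(6408 - 1*28376)/X(166) = (6408 - 1*28376)/(235/93) = (6408 - 28376)*(93/235) = -21968*93/235 = -2043024/235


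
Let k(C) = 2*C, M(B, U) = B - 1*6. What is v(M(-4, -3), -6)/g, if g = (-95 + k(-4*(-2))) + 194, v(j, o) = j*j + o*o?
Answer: 136/115 ≈ 1.1826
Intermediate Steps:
M(B, U) = -6 + B (M(B, U) = B - 6 = -6 + B)
v(j, o) = j² + o²
g = 115 (g = (-95 + 2*(-4*(-2))) + 194 = (-95 + 2*8) + 194 = (-95 + 16) + 194 = -79 + 194 = 115)
v(M(-4, -3), -6)/g = ((-6 - 4)² + (-6)²)/115 = ((-10)² + 36)*(1/115) = (100 + 36)*(1/115) = 136*(1/115) = 136/115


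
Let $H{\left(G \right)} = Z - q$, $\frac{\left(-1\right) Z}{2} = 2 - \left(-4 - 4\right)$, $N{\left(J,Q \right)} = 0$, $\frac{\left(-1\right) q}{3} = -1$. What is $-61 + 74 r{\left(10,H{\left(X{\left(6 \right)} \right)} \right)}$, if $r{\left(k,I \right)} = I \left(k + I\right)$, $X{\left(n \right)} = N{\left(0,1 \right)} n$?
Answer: $22065$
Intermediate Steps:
$q = 3$ ($q = \left(-3\right) \left(-1\right) = 3$)
$Z = -20$ ($Z = - 2 \left(2 - \left(-4 - 4\right)\right) = - 2 \left(2 - -8\right) = - 2 \left(2 + 8\right) = \left(-2\right) 10 = -20$)
$X{\left(n \right)} = 0$ ($X{\left(n \right)} = 0 n = 0$)
$H{\left(G \right)} = -23$ ($H{\left(G \right)} = -20 - 3 = -23$)
$r{\left(k,I \right)} = I \left(I + k\right)$
$-61 + 74 r{\left(10,H{\left(X{\left(6 \right)} \right)} \right)} = -61 + 74 \left(- 23 \left(-23 + 10\right)\right) = -61 + 74 \left(\left(-23\right) \left(-13\right)\right) = -61 + 74 \cdot 299 = -61 + 22126 = 22065$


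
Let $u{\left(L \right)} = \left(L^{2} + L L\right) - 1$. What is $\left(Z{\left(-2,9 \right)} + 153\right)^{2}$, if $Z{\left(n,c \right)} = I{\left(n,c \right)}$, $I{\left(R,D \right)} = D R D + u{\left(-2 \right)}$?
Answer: $4$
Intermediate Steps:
$u{\left(L \right)} = -1 + 2 L^{2}$ ($u{\left(L \right)} = \left(L^{2} + L^{2}\right) - 1 = 2 L^{2} - 1 = -1 + 2 L^{2}$)
$I{\left(R,D \right)} = 7 + R D^{2}$ ($I{\left(R,D \right)} = D R D - \left(1 - 2 \left(-2\right)^{2}\right) = R D^{2} + \left(-1 + 2 \cdot 4\right) = R D^{2} + \left(-1 + 8\right) = R D^{2} + 7 = 7 + R D^{2}$)
$Z{\left(n,c \right)} = 7 + n c^{2}$
$\left(Z{\left(-2,9 \right)} + 153\right)^{2} = \left(\left(7 - 2 \cdot 9^{2}\right) + 153\right)^{2} = \left(\left(7 - 162\right) + 153\right)^{2} = \left(-155 + 153\right)^{2} = \left(-2\right)^{2} = 4$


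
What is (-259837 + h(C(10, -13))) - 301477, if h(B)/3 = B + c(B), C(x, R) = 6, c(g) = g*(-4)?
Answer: -561368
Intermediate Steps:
c(g) = -4*g
h(B) = -9*B (h(B) = 3*(B - 4*B) = 3*(-3*B) = -9*B)
(-259837 + h(C(10, -13))) - 301477 = (-259837 - 9*6) - 301477 = (-259837 - 54) - 301477 = -259891 - 301477 = -561368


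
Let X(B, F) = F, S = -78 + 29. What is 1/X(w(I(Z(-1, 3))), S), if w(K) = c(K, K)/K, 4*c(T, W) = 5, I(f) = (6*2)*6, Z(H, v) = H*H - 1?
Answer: -1/49 ≈ -0.020408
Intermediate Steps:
Z(H, v) = -1 + H**2 (Z(H, v) = H**2 - 1 = -1 + H**2)
I(f) = 72 (I(f) = 12*6 = 72)
c(T, W) = 5/4 (c(T, W) = (1/4)*5 = 5/4)
S = -49
w(K) = 5/(4*K)
1/X(w(I(Z(-1, 3))), S) = 1/(-49) = -1/49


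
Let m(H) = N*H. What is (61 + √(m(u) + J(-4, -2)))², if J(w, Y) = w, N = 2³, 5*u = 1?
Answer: 18593/5 + 244*I*√15/5 ≈ 3718.6 + 189.0*I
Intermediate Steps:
u = ⅕ (u = (⅕)*1 = ⅕ ≈ 0.20000)
N = 8
m(H) = 8*H
(61 + √(m(u) + J(-4, -2)))² = (61 + √(8*(⅕) - 4))² = (61 + √(8/5 - 4))² = (61 + √(-12/5))² = (61 + 2*I*√15/5)²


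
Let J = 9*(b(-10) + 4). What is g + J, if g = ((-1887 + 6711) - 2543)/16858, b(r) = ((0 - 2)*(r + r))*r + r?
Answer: -61596851/16858 ≈ -3653.9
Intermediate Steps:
b(r) = r - 4*r**2 (b(r) = (-4*r)*r + r = -4*r**2 + r = r - 4*r**2)
J = -3654 (J = 9*(-10*(1 - 4*(-10)) + 4) = 9*(-10*(1 + 40) + 4) = 9*(-10*41 + 4) = 9*(-410 + 4) = 9*(-406) = -3654)
g = 2281/16858 (g = (4824 - 2543)*(1/16858) = 2281*(1/16858) = 2281/16858 ≈ 0.13531)
g + J = 2281/16858 - 3654 = -61596851/16858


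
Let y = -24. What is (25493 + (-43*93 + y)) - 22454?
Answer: -984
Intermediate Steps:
(25493 + (-43*93 + y)) - 22454 = (25493 + (-43*93 - 24)) - 22454 = (25493 + (-3999 - 24)) - 22454 = (25493 - 4023) - 22454 = 21470 - 22454 = -984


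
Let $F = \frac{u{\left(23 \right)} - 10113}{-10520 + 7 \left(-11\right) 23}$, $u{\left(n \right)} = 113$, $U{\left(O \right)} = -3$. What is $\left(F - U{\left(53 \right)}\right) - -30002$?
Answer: $\frac{368801455}{12291} \approx 30006.0$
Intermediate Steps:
$F = \frac{10000}{12291}$ ($F = \frac{113 - 10113}{-10520 + 7 \left(-11\right) 23} = - \frac{10000}{-10520 - 1771} = - \frac{10000}{-12291} = \left(-10000\right) \left(- \frac{1}{12291}\right) = \frac{10000}{12291} \approx 0.8136$)
$\left(F - U{\left(53 \right)}\right) - -30002 = \left(\frac{10000}{12291} - -3\right) - -30002 = \left(\frac{10000}{12291} + 3\right) + 30002 = \frac{46873}{12291} + 30002 = \frac{368801455}{12291}$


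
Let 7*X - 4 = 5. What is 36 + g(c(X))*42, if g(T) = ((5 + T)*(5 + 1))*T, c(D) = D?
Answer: 14508/7 ≈ 2072.6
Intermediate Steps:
X = 9/7 (X = 4/7 + (1/7)*5 = 4/7 + 5/7 = 9/7 ≈ 1.2857)
g(T) = T*(30 + 6*T) (g(T) = ((5 + T)*6)*T = (30 + 6*T)*T = T*(30 + 6*T))
36 + g(c(X))*42 = 36 + (6*(9/7)*(5 + 9/7))*42 = 36 + (6*(9/7)*(44/7))*42 = 36 + (2376/49)*42 = 36 + 14256/7 = 14508/7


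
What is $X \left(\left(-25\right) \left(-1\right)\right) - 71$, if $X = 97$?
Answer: $2354$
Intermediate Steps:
$X \left(\left(-25\right) \left(-1\right)\right) - 71 = 97 \left(\left(-25\right) \left(-1\right)\right) - 71 = 97 \cdot 25 - 71 = 2425 - 71 = 2354$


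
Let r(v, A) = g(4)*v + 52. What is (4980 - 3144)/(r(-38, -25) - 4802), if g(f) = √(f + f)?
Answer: -114750/296723 + 1836*√2/296723 ≈ -0.37797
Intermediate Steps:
g(f) = √2*√f (g(f) = √(2*f) = √2*√f)
r(v, A) = 52 + 2*v*√2 (r(v, A) = (√2*√4)*v + 52 = (√2*2)*v + 52 = (2*√2)*v + 52 = 2*v*√2 + 52 = 52 + 2*v*√2)
(4980 - 3144)/(r(-38, -25) - 4802) = (4980 - 3144)/((52 + 2*(-38)*√2) - 4802) = 1836/((52 - 76*√2) - 4802) = 1836/(-4750 - 76*√2)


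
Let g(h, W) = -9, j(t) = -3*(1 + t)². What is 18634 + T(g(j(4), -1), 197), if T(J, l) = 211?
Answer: 18845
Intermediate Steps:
18634 + T(g(j(4), -1), 197) = 18634 + 211 = 18845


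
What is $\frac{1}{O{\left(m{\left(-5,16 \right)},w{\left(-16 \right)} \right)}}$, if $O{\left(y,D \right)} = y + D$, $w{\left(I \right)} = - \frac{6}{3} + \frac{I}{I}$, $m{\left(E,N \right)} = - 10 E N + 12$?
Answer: $\frac{1}{811} \approx 0.001233$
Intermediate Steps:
$m{\left(E,N \right)} = 12 - 10 E N$ ($m{\left(E,N \right)} = - 10 E N + 12 = 12 - 10 E N$)
$w{\left(I \right)} = -1$ ($w{\left(I \right)} = \left(-6\right) \frac{1}{3} + 1 = -2 + 1 = -1$)
$O{\left(y,D \right)} = D + y$
$\frac{1}{O{\left(m{\left(-5,16 \right)},w{\left(-16 \right)} \right)}} = \frac{1}{-1 - \left(-12 - 800\right)} = \frac{1}{-1 + \left(12 + 800\right)} = \frac{1}{-1 + 812} = \frac{1}{811}$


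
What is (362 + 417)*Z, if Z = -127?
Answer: -98933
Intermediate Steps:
(362 + 417)*Z = (362 + 417)*(-127) = 779*(-127) = -98933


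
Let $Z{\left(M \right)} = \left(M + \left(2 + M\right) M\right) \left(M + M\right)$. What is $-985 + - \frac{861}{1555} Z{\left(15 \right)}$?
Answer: $- \frac{1701155}{311} \approx -5470.0$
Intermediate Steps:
$Z{\left(M \right)} = 2 M \left(M + M \left(2 + M\right)\right)$ ($Z{\left(M \right)} = \left(M + M \left(2 + M\right)\right) 2 M = 2 M \left(M + M \left(2 + M\right)\right)$)
$-985 + - \frac{861}{1555} Z{\left(15 \right)} = -985 + - \frac{861}{1555} \cdot 2 \cdot 15^{2} \left(3 + 15\right) = -985 + \left(-861\right) \frac{1}{1555} \cdot 2 \cdot 225 \cdot 18 = -985 - \frac{1394820}{311} = - \frac{1701155}{311}$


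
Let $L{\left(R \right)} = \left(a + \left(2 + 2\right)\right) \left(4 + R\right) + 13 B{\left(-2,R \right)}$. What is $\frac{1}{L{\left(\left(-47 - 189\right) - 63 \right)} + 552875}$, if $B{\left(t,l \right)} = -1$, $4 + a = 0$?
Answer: $\frac{1}{552862} \approx 1.8088 \cdot 10^{-6}$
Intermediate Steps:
$a = -4$ ($a = -4 + 0 = -4$)
$L{\left(R \right)} = -13$ ($L{\left(R \right)} = \left(-4 + \left(2 + 2\right)\right) \left(4 + R\right) + 13 \left(-1\right) = \left(-4 + 4\right) \left(4 + R\right) - 13 = 0 \left(4 + R\right) - 13 = 0 - 13 = -13$)
$\frac{1}{L{\left(\left(-47 - 189\right) - 63 \right)} + 552875} = \frac{1}{-13 + 552875} = \frac{1}{552862}$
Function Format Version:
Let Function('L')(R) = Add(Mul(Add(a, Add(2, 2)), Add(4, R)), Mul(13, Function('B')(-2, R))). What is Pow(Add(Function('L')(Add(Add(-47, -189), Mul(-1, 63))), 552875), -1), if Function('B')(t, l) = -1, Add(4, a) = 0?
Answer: Rational(1, 552862) ≈ 1.8088e-6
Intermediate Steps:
a = -4 (a = Add(-4, 0) = -4)
Function('L')(R) = -13 (Function('L')(R) = Add(Mul(Add(-4, Add(2, 2)), Add(4, R)), Mul(13, -1)) = Add(Mul(Add(-4, 4), Add(4, R)), -13) = Add(Mul(0, Add(4, R)), -13) = Add(0, -13) = -13)
Pow(Add(Function('L')(Add(Add(-47, -189), Mul(-1, 63))), 552875), -1) = Pow(Add(-13, 552875), -1) = Pow(552862, -1) = Rational(1, 552862)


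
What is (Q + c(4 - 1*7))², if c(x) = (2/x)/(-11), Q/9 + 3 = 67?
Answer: 361380100/1089 ≈ 3.3185e+5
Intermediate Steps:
Q = 576 (Q = -27 + 9*67 = -27 + 603 = 576)
c(x) = -2/(11*x) (c(x) = (2/x)*(-1/11) = -2/(11*x))
(Q + c(4 - 1*7))² = (576 - 2/(11*(4 - 1*7)))² = (576 - 2/(11*(4 - 7)))² = (576 - 2/11/(-3))² = (576 - 2/11*(-⅓))² = (576 + 2/33)² = (19010/33)² = 361380100/1089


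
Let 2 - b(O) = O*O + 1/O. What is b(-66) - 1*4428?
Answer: -579611/66 ≈ -8782.0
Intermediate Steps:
b(O) = 2 - 1/O - O² (b(O) = 2 - (O*O + 1/O) = 2 - (O² + 1/O) = 2 - (1/O + O²) = 2 + (-1/O - O²) = 2 - 1/O - O²)
b(-66) - 1*4428 = (2 - 1/(-66) - 1*(-66)²) - 1*4428 = (2 - 1*(-1/66) - 1*4356) - 4428 = (2 + 1/66 - 4356) - 4428 = -287363/66 - 4428 = -579611/66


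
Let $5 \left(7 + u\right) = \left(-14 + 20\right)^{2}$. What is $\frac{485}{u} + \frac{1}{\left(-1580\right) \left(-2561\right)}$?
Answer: $\frac{9812471501}{4046380} \approx 2425.0$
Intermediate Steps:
$u = \frac{1}{5}$ ($u = -7 + \frac{\left(-14 + 20\right)^{2}}{5} = -7 + \frac{6^{2}}{5} = -7 + \frac{1}{5} \cdot 36 = -7 + \frac{36}{5} = \frac{1}{5} \approx 0.2$)
$\frac{485}{u} + \frac{1}{\left(-1580\right) \left(-2561\right)} = 485 \frac{1}{\frac{1}{5}} + \frac{1}{\left(-1580\right) \left(-2561\right)} = 485 \cdot 5 - - \frac{1}{4046380} = 2425 + \frac{1}{4046380} = \frac{9812471501}{4046380}$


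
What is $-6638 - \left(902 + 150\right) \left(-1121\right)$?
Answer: $1172654$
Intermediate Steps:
$-6638 - \left(902 + 150\right) \left(-1121\right) = -6638 - 1052 \left(-1121\right) = -6638 - -1179292 = -6638 + 1179292 = 1172654$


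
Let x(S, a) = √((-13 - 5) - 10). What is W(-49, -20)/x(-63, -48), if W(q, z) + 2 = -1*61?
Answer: 9*I*√7/2 ≈ 11.906*I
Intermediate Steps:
W(q, z) = -63 (W(q, z) = -2 - 1*61 = -2 - 61 = -63)
x(S, a) = 2*I*√7 (x(S, a) = √(-18 - 10) = √(-28) = 2*I*√7)
W(-49, -20)/x(-63, -48) = -63*(-I*√7/14) = -(-9)*I*√7/2 = 9*I*√7/2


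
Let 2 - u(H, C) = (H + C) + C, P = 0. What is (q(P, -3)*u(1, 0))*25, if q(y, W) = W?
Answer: -75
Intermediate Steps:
u(H, C) = 2 - H - 2*C (u(H, C) = 2 - ((H + C) + C) = 2 - ((C + H) + C) = 2 - (H + 2*C) = 2 + (-H - 2*C) = 2 - H - 2*C)
(q(P, -3)*u(1, 0))*25 = -3*(2 - 1*1 - 2*0)*25 = -3*(2 - 1 + 0)*25 = -3*1*25 = -3*25 = -75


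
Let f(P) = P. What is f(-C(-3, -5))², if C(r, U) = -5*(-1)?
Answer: 25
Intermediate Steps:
C(r, U) = 5
f(-C(-3, -5))² = (-1*5)² = (-5)² = 25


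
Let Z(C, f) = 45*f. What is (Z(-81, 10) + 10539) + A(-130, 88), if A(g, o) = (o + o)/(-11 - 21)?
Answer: 21967/2 ≈ 10984.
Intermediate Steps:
A(g, o) = -o/16 (A(g, o) = (2*o)/(-32) = (2*o)*(-1/32) = -o/16)
(Z(-81, 10) + 10539) + A(-130, 88) = (45*10 + 10539) - 1/16*88 = (450 + 10539) - 11/2 = 10989 - 11/2 = 21967/2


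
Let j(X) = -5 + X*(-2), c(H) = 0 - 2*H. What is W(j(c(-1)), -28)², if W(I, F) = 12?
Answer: 144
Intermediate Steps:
c(H) = -2*H
j(X) = -5 - 2*X
W(j(c(-1)), -28)² = 12² = 144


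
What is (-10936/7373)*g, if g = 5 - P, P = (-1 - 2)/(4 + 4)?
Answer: -58781/7373 ≈ -7.9725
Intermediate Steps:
P = -3/8 ≈ -0.37500
g = 43/8 (g = 5 - 1*(-3/8) = 5 + 3/8 = 43/8 ≈ 5.3750)
(-10936/7373)*g = -10936/7373*(43/8) = -10936*1/7373*(43/8) = -10936/7373*43/8 = -58781/7373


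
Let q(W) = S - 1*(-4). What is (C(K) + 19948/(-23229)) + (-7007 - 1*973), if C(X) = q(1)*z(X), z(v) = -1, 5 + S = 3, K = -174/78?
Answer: -185433826/23229 ≈ -7982.9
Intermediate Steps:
K = -29/13 (K = -174*1/78 = -29/13 ≈ -2.2308)
S = -2 (S = -5 + 3 = -2)
q(W) = 2 (q(W) = -2 - 1*(-4) = -2 + 4 = 2)
C(X) = -2 (C(X) = 2*(-1) = -2)
(C(K) + 19948/(-23229)) + (-7007 - 1*973) = (-2 + 19948/(-23229)) + (-7007 - 1*973) = (-2 + 19948*(-1/23229)) + (-7007 - 973) = (-2 - 19948/23229) - 7980 = -66406/23229 - 7980 = -185433826/23229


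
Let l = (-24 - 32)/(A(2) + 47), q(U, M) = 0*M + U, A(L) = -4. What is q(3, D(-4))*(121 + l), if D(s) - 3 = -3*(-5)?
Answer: 15441/43 ≈ 359.09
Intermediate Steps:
D(s) = 18 (D(s) = 3 - 3*(-5) = 3 + 15 = 18)
q(U, M) = U (q(U, M) = 0 + U = U)
l = -56/43 (l = (-24 - 32)/(-4 + 47) = -56/43 ≈ -1.3023)
q(3, D(-4))*(121 + l) = 3*(121 - 56/43) = 3*(5147/43) = 15441/43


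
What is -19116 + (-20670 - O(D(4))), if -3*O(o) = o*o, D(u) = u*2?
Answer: -119294/3 ≈ -39765.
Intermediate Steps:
D(u) = 2*u
O(o) = -o²/3 (O(o) = -o*o/3 = -o²/3)
-19116 + (-20670 - O(D(4))) = -19116 + (-20670 - (-1)*(2*4)²/3) = -19116 + (-20670 - (-1)*8²/3) = -19116 + (-20670 - (-1)*64/3) = -19116 + (-20670 - 1*(-64/3)) = -19116 + (-20670 + 64/3) = -19116 - 61946/3 = -119294/3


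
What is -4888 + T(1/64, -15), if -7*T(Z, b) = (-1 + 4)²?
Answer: -34225/7 ≈ -4889.3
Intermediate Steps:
T(Z, b) = -9/7 (T(Z, b) = -(-1 + 4)²/7 = -⅐*3² = -⅐*9 = -9/7)
-4888 + T(1/64, -15) = -4888 - 9/7 = -34225/7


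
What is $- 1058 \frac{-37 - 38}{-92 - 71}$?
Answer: $- \frac{79350}{163} \approx -486.81$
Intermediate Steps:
$- 1058 \frac{-37 - 38}{-92 - 71} = - 1058 \left(- \frac{75}{-163}\right) = - 1058 \left(\left(-75\right) \left(- \frac{1}{163}\right)\right) = \left(-1058\right) \frac{75}{163} = - \frac{79350}{163}$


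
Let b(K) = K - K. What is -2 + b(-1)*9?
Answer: -2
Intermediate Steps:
b(K) = 0
-2 + b(-1)*9 = -2 + 0*9 = -2 + 0 = -2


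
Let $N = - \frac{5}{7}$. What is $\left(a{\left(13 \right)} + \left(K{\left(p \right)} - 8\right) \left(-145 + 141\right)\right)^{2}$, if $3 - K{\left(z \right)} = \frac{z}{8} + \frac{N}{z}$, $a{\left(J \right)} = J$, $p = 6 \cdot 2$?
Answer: $\frac{662596}{441} \approx 1502.5$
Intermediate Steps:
$N = - \frac{5}{7}$ ($N = \left(-5\right) \frac{1}{7} = - \frac{5}{7} \approx -0.71429$)
$p = 12$
$K{\left(z \right)} = 3 - \frac{z}{8} + \frac{5}{7 z}$ ($K{\left(z \right)} = 3 - \left(\frac{z}{8} - \frac{5}{7 z}\right) = 3 - \left(- \frac{5}{7 z} + \frac{z}{8}\right) = 3 - \frac{z}{8} + \frac{5}{7 z}$)
$\left(a{\left(13 \right)} + \left(K{\left(p \right)} - 8\right) \left(-145 + 141\right)\right)^{2} = \left(13 + \left(\left(3 - \frac{3}{2} + \frac{5}{7 \cdot 12}\right) - 8\right) \left(-145 + 141\right)\right)^{2} = \left(13 + \left(\left(3 - \frac{3}{2} + \frac{5}{7} \cdot \frac{1}{12}\right) - 8\right) \left(-4\right)\right)^{2} = \left(13 + \left(\left(3 - \frac{3}{2} + \frac{5}{84}\right) - 8\right) \left(-4\right)\right)^{2} = \left(13 + \left(\frac{131}{84} - 8\right) \left(-4\right)\right)^{2} = \left(13 - - \frac{541}{21}\right)^{2} = \left(13 + \frac{541}{21}\right)^{2} = \left(\frac{814}{21}\right)^{2} = \frac{662596}{441}$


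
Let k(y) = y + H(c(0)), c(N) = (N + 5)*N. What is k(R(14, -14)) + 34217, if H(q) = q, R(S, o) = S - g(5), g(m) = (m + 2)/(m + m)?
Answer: 342303/10 ≈ 34230.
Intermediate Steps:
c(N) = N*(5 + N) (c(N) = (5 + N)*N = N*(5 + N))
g(m) = (2 + m)/(2*m) (g(m) = (2 + m)/((2*m)) = (2 + m)*(1/(2*m)) = (2 + m)/(2*m))
R(S, o) = -7/10 + S (R(S, o) = S - (2 + 5)/(2*5) = S - 7/(2*5) = S - 1*7/10 = S - 7/10 = -7/10 + S)
k(y) = y (k(y) = y + 0*(5 + 0) = y + 0*5 = y + 0 = y)
k(R(14, -14)) + 34217 = (-7/10 + 14) + 34217 = 133/10 + 34217 = 342303/10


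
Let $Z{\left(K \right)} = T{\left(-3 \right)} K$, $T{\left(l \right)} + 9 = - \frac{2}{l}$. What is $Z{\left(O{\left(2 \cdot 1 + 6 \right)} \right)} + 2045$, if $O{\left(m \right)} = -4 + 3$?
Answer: $\frac{6160}{3} \approx 2053.3$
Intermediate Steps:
$O{\left(m \right)} = -1$
$T{\left(l \right)} = -9 - \frac{2}{l}$
$Z{\left(K \right)} = - \frac{25 K}{3}$ ($Z{\left(K \right)} = \left(-9 - \frac{2}{-3}\right) K = \left(-9 - - \frac{2}{3}\right) K = \left(-9 + \frac{2}{3}\right) K = - \frac{25 K}{3}$)
$Z{\left(O{\left(2 \cdot 1 + 6 \right)} \right)} + 2045 = \left(- \frac{25}{3}\right) \left(-1\right) + 2045 = \frac{25}{3} + 2045 = \frac{6160}{3}$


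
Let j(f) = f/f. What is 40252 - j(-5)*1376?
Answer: 38876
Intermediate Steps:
j(f) = 1
40252 - j(-5)*1376 = 40252 - 1376 = 38876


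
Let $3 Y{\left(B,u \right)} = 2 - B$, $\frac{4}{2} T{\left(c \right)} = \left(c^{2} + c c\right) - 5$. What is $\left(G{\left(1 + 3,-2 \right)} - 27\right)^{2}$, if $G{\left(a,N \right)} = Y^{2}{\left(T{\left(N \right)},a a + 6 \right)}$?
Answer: $\frac{942841}{1296} \approx 727.5$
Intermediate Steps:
$T{\left(c \right)} = - \frac{5}{2} + c^{2}$ ($T{\left(c \right)} = \frac{\left(c^{2} + c c\right) - 5}{2} = \frac{\left(c^{2} + c^{2}\right) - 5}{2} = \frac{2 c^{2} - 5}{2} = \frac{-5 + 2 c^{2}}{2} = - \frac{5}{2} + c^{2}$)
$Y{\left(B,u \right)} = \frac{2}{3} - \frac{B}{3}$ ($Y{\left(B,u \right)} = \frac{2 - B}{3} = \frac{2}{3} - \frac{B}{3}$)
$G{\left(a,N \right)} = \left(\frac{3}{2} - \frac{N^{2}}{3}\right)^{2}$ ($G{\left(a,N \right)} = \left(\frac{2}{3} - \frac{- \frac{5}{2} + N^{2}}{3}\right)^{2} = \left(\frac{2}{3} - \left(- \frac{5}{6} + \frac{N^{2}}{3}\right)\right)^{2} = \left(\frac{3}{2} - \frac{N^{2}}{3}\right)^{2}$)
$\left(G{\left(1 + 3,-2 \right)} - 27\right)^{2} = \left(\frac{\left(-9 + 2 \left(-2\right)^{2}\right)^{2}}{36} - 27\right)^{2} = \left(\frac{\left(-9 + 2 \cdot 4\right)^{2}}{36} - 27\right)^{2} = \left(\frac{\left(-9 + 8\right)^{2}}{36} - 27\right)^{2} = \left(\frac{\left(-1\right)^{2}}{36} - 27\right)^{2} = \left(\frac{1}{36} \cdot 1 - 27\right)^{2} = \left(\frac{1}{36} - 27\right)^{2} = \left(- \frac{971}{36}\right)^{2} = \frac{942841}{1296}$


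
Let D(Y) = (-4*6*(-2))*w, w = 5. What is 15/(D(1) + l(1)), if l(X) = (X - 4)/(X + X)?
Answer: 10/159 ≈ 0.062893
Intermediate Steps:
l(X) = (-4 + X)/(2*X) (l(X) = (-4 + X)/((2*X)) = (-4 + X)*(1/(2*X)) = (-4 + X)/(2*X))
D(Y) = 240 (D(Y) = (-4*6*(-2))*5 = -24*(-2)*5 = 48*5 = 240)
15/(D(1) + l(1)) = 15/(240 + (1/2)*(-4 + 1)/1) = 15/(240 + (1/2)*1*(-3)) = 15/(240 - 3/2) = 15/(477/2) = (2/477)*15 = 10/159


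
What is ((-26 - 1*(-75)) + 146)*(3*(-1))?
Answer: -585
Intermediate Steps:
((-26 - 1*(-75)) + 146)*(3*(-1)) = ((-26 + 75) + 146)*(-3) = (49 + 146)*(-3) = 195*(-3) = -585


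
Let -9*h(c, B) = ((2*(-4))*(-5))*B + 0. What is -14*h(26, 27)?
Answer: 1680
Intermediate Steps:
h(c, B) = -40*B/9 (h(c, B) = -(((2*(-4))*(-5))*B + 0)/9 = -((-8*(-5))*B + 0)/9 = -(40*B + 0)/9 = -40*B/9)
-14*h(26, 27) = -(-560)*27/9 = -14*(-120) = 1680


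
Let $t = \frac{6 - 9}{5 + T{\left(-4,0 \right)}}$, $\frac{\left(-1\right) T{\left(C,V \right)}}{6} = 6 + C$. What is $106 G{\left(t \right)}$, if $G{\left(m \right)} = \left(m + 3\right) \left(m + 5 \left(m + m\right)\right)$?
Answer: $\frac{83952}{49} \approx 1713.3$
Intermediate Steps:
$T{\left(C,V \right)} = -36 - 6 C$ ($T{\left(C,V \right)} = - 6 \left(6 + C\right) = -36 - 6 C$)
$t = \frac{3}{7}$ ($t = \frac{6 - 9}{5 - 12} = - \frac{3}{5 + \left(-36 + 24\right)} = - \frac{3}{5 - 12} = - \frac{3}{-7} = \left(-3\right) \left(- \frac{1}{7}\right) = \frac{3}{7} \approx 0.42857$)
$G{\left(m \right)} = 11 m \left(3 + m\right)$ ($G{\left(m \right)} = \left(3 + m\right) \left(m + 5 \cdot 2 m\right) = \left(3 + m\right) \left(m + 10 m\right) = \left(3 + m\right) 11 m = 11 m \left(3 + m\right)$)
$106 G{\left(t \right)} = 106 \cdot 11 \cdot \frac{3}{7} \left(3 + \frac{3}{7}\right) = 106 \cdot 11 \cdot \frac{3}{7} \cdot \frac{24}{7} = 106 \cdot \frac{792}{49} = \frac{83952}{49}$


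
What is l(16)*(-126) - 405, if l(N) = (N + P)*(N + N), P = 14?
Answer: -121365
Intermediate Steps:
l(N) = 2*N*(14 + N) (l(N) = (N + 14)*(N + N) = (14 + N)*(2*N) = 2*N*(14 + N))
l(16)*(-126) - 405 = (2*16*(14 + 16))*(-126) - 405 = (2*16*30)*(-126) - 405 = 960*(-126) - 405 = -120960 - 405 = -121365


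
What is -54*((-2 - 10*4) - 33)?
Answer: 4050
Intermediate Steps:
-54*((-2 - 10*4) - 33) = -54*((-2 - 40) - 33) = -54*(-42 - 33) = -54*(-75) = 4050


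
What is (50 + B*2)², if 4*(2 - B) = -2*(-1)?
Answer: 2809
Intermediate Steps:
B = 3/2 (B = 2 - (-1)*(-1)/2 = 2 - ¼*2 = 2 - ½ = 3/2 ≈ 1.5000)
(50 + B*2)² = (50 + (3/2)*2)² = (50 + 3)² = 53² = 2809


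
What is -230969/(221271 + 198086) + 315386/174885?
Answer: 91866313237/73339248945 ≈ 1.2526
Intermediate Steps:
-230969/(221271 + 198086) + 315386/174885 = -230969/419357 + 315386*(1/174885) = -230969*1/419357 + 315386/174885 = -230969/419357 + 315386/174885 = 91866313237/73339248945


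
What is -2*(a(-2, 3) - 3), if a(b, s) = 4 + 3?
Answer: -8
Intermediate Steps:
a(b, s) = 7
-2*(a(-2, 3) - 3) = -2*(7 - 3) = -2*4 = -8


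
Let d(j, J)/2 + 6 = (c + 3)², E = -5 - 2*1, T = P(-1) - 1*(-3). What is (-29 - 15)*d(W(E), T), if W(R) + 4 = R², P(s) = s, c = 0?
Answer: -264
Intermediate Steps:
T = 2 (T = -1 - 1*(-3) = -1 + 3 = 2)
E = -7 (E = -5 - 2 = -7)
W(R) = -4 + R²
d(j, J) = 6 (d(j, J) = -12 + 2*(0 + 3)² = -12 + 2*3² = -12 + 2*9 = -12 + 18 = 6)
(-29 - 15)*d(W(E), T) = (-29 - 15)*6 = -44*6 = -264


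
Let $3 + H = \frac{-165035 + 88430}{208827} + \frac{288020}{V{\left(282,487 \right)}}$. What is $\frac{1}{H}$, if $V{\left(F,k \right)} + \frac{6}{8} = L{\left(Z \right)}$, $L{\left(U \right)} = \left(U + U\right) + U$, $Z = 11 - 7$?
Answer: $\frac{208827}{5345639362} \approx 3.9065 \cdot 10^{-5}$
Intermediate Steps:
$Z = 4$
$L{\left(U \right)} = 3 U$ ($L{\left(U \right)} = 2 U + U = 3 U$)
$V{\left(F,k \right)} = \frac{45}{4}$ ($V{\left(F,k \right)} = - \frac{3}{4} + 3 \cdot 4 = - \frac{3}{4} + 12 = \frac{45}{4}$)
$H = \frac{5345639362}{208827}$ ($H = -3 + \left(\frac{-165035 + 88430}{208827} + \frac{288020}{\frac{45}{4}}\right) = -3 + \left(\left(-76605\right) \frac{1}{208827} + 288020 \cdot \frac{4}{45}\right) = -3 + \left(- \frac{25535}{69609} + \frac{230416}{9}\right) = -3 + \frac{5346265843}{208827} = \frac{5345639362}{208827} \approx 25598.0$)
$\frac{1}{H} = \frac{1}{\frac{5345639362}{208827}} = \frac{208827}{5345639362}$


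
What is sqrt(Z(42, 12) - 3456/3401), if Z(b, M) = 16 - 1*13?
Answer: sqrt(22946547)/3401 ≈ 1.4085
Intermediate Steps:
Z(b, M) = 3 (Z(b, M) = 16 - 13 = 3)
sqrt(Z(42, 12) - 3456/3401) = sqrt(3 - 3456/3401) = sqrt(6747/3401) = sqrt(22946547)/3401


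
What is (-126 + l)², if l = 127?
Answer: 1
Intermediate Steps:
(-126 + l)² = (-126 + 127)² = 1² = 1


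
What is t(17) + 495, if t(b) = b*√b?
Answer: 495 + 17*√17 ≈ 565.09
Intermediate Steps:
t(b) = b^(3/2)
t(17) + 495 = 17^(3/2) + 495 = 17*√17 + 495 = 495 + 17*√17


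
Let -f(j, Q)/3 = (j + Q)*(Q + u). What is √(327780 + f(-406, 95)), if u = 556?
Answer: 3*√103907 ≈ 967.04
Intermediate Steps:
f(j, Q) = -3*(556 + Q)*(Q + j) (f(j, Q) = -3*(j + Q)*(Q + 556) = -3*(Q + j)*(556 + Q) = -3*(556 + Q)*(Q + j))
√(327780 + f(-406, 95)) = √(327780 + (-1668*95 - 1668*(-406) - 3*95² - 3*95*(-406))) = √(327780 + (-158460 + 677208 - 3*9025 + 115710)) = √(327780 + (-158460 + 677208 - 27075 + 115710)) = √(327780 + 607383) = √935163 = 3*√103907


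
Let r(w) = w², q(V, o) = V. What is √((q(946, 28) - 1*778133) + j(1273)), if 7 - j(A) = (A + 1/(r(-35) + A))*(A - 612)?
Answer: 3*I*√1122253116190/2498 ≈ 1272.3*I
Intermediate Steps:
j(A) = 7 - (-612 + A)*(A + 1/(1225 + A)) (j(A) = 7 - (A + 1/((-35)² + A))*(A - 612) = 7 - (A + 1/(1225 + A))*(-612 + A) = 7 - (-612 + A)*(A + 1/(1225 + A)))
√((q(946, 28) - 1*778133) + j(1273)) = √((946 - 1*778133) + (9187 - 1*1273³ - 613*1273² + 749706*1273)/(1225 + 1273)) = √((946 - 778133) + (9187 - 1*2062933417 - 613*1620529 + 954375738)/2498) = √(-777187 + (9187 - 2062933417 - 993384277 + 954375738)/2498) = √(-777187 + (1/2498)*(-2101932769)) = √(-777187 - 2101932769/2498) = √(-4043345895/2498) = 3*I*√1122253116190/2498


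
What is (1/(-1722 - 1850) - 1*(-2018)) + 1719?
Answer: 13348563/3572 ≈ 3737.0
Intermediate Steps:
(1/(-1722 - 1850) - 1*(-2018)) + 1719 = (1/(-3572) + 2018) + 1719 = (-1/3572 + 2018) + 1719 = 7208295/3572 + 1719 = 13348563/3572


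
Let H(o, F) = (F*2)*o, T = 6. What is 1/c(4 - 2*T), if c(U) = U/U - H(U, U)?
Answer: -1/127 ≈ -0.0078740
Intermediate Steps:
H(o, F) = 2*F*o (H(o, F) = (2*F)*o = 2*F*o)
c(U) = 1 - 2*U² (c(U) = U/U - 2*U*U = 1 - 2*U²)
1/c(4 - 2*T) = 1/(1 - 2*(4 - 2*6)²) = 1/(1 - 2*(4 - 12)²) = 1/(1 - 2*(-8)²) = 1/(1 - 2*64) = 1/(1 - 128) = 1/(-127) = -1/127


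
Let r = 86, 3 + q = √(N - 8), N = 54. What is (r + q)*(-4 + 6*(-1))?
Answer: -830 - 10*√46 ≈ -897.82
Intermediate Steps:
q = -3 + √46 (q = -3 + √(54 - 8) = -3 + √46 ≈ 3.7823)
(r + q)*(-4 + 6*(-1)) = (86 + (-3 + √46))*(-4 + 6*(-1)) = (83 + √46)*(-4 - 6) = (83 + √46)*(-10) = -830 - 10*√46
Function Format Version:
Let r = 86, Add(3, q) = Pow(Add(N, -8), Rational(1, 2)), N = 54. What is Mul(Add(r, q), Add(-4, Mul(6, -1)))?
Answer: Add(-830, Mul(-10, Pow(46, Rational(1, 2)))) ≈ -897.82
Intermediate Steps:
q = Add(-3, Pow(46, Rational(1, 2))) (q = Add(-3, Pow(Add(54, -8), Rational(1, 2))) = Add(-3, Pow(46, Rational(1, 2))) ≈ 3.7823)
Mul(Add(r, q), Add(-4, Mul(6, -1))) = Mul(Add(86, Add(-3, Pow(46, Rational(1, 2)))), Add(-4, Mul(6, -1))) = Mul(Add(83, Pow(46, Rational(1, 2))), Add(-4, -6)) = Mul(Add(83, Pow(46, Rational(1, 2))), -10) = Add(-830, Mul(-10, Pow(46, Rational(1, 2))))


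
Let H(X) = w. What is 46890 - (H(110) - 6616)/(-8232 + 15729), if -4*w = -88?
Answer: 16740044/357 ≈ 46891.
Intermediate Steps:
w = 22 (w = -1/4*(-88) = 22)
H(X) = 22
46890 - (H(110) - 6616)/(-8232 + 15729) = 46890 - (22 - 6616)/(-8232 + 15729) = 46890 - (-6594)/7497 = 46890 - 1*(-314/357) = 46890 + 314/357 = 16740044/357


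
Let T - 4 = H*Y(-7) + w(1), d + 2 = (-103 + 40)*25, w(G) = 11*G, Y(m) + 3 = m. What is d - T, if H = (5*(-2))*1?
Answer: -1692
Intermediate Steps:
Y(m) = -3 + m
H = -10 (H = -10*1 = -10)
d = -1577 (d = -2 + (-103 + 40)*25 = -2 - 63*25 = -2 - 1575 = -1577)
T = 115 (T = 4 + (-10*(-3 - 7) + 11*1) = 4 + (-10*(-10) + 11) = 4 + (100 + 11) = 4 + 111 = 115)
d - T = -1577 - 1*115 = -1577 - 115 = -1692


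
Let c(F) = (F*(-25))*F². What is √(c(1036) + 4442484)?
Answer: 2*I*√6948480979 ≈ 1.6672e+5*I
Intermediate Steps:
c(F) = -25*F³ (c(F) = (-25*F)*F² = -25*F³)
√(c(1036) + 4442484) = √(-25*1036³ + 4442484) = √(-25*1111934656 + 4442484) = √(-27798366400 + 4442484) = √(-27793923916) = 2*I*√6948480979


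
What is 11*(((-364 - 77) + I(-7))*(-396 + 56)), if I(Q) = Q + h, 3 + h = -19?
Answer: 1757800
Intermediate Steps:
h = -22 (h = -3 - 19 = -22)
I(Q) = -22 + Q (I(Q) = Q - 22 = -22 + Q)
11*(((-364 - 77) + I(-7))*(-396 + 56)) = 11*(((-364 - 77) + (-22 - 7))*(-396 + 56)) = 11*((-441 - 29)*(-340)) = 11*(-470*(-340)) = 11*159800 = 1757800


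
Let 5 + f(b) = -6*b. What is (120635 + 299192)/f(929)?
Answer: -419827/5579 ≈ -75.251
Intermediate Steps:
f(b) = -5 - 6*b
(120635 + 299192)/f(929) = (120635 + 299192)/(-5 - 6*929) = 419827/(-5 - 5574) = 419827/(-5579) = 419827*(-1/5579) = -419827/5579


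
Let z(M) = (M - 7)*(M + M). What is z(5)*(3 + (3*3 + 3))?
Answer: -300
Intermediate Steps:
z(M) = 2*M*(-7 + M) (z(M) = (-7 + M)*(2*M) = 2*M*(-7 + M))
z(5)*(3 + (3*3 + 3)) = (2*5*(-7 + 5))*(3 + (3*3 + 3)) = (2*5*(-2))*(3 + (9 + 3)) = -20*(3 + 12) = -20*15 = -300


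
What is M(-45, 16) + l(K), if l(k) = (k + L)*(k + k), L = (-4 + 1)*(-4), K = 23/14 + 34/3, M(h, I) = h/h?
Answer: 572587/882 ≈ 649.19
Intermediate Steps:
M(h, I) = 1
K = 545/42 (K = 23*(1/14) + 34*(⅓) = 23/14 + 34/3 = 545/42 ≈ 12.976)
L = 12 (L = -3*(-4) = 12)
l(k) = 2*k*(12 + k) (l(k) = (k + 12)*(k + k) = (12 + k)*(2*k) = 2*k*(12 + k))
M(-45, 16) + l(K) = 1 + 2*(545/42)*(12 + 545/42) = 1 + 2*(545/42)*(1049/42) = 1 + 571705/882 = 572587/882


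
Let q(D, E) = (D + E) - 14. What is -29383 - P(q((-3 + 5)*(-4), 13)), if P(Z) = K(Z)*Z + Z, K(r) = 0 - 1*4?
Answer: -29410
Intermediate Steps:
q(D, E) = -14 + D + E
K(r) = -4 (K(r) = 0 - 4 = -4)
P(Z) = -3*Z (P(Z) = -4*Z + Z = -3*Z)
-29383 - P(q((-3 + 5)*(-4), 13)) = -29383 - (-3)*(-14 + (-3 + 5)*(-4) + 13) = -29383 - (-3)*(-14 + 2*(-4) + 13) = -29383 - (-3)*(-14 - 8 + 13) = -29383 - (-3)*(-9) = -29383 - 1*27 = -29383 - 27 = -29410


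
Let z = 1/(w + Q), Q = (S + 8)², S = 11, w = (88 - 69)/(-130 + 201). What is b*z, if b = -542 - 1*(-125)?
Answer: -9869/8550 ≈ -1.1543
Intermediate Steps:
w = 19/71 ≈ 0.26761
Q = 361 (Q = (11 + 8)² = 19² = 361)
b = -417 (b = -542 + 125 = -417)
z = 71/25650 (z = 1/(19/71 + 361) = 1/(25650/71) = 71/25650 ≈ 0.0027680)
b*z = -417*71/25650 = -9869/8550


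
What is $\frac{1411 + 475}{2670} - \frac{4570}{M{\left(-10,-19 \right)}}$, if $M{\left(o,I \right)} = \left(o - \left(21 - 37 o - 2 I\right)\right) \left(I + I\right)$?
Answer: $\frac{4815088}{11135235} \approx 0.43242$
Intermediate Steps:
$M{\left(o,I \right)} = 2 I \left(-21 + 2 I + 38 o\right)$ ($M{\left(o,I \right)} = \left(o - \left(21 - 37 o - 2 I\right)\right) 2 I = \left(o + \left(-21 + 2 I + 37 o\right)\right) 2 I = \left(-21 + 2 I + 38 o\right) 2 I = 2 I \left(-21 + 2 I + 38 o\right)$)
$\frac{1411 + 475}{2670} - \frac{4570}{M{\left(-10,-19 \right)}} = \frac{1411 + 475}{2670} - \frac{4570}{2 \left(-19\right) \left(-21 + 2 \left(-19\right) + 38 \left(-10\right)\right)} = 1886 \cdot \frac{1}{2670} - \frac{4570}{2 \left(-19\right) \left(-21 - 38 - 380\right)} = \frac{943}{1335} - \frac{4570}{2 \left(-19\right) \left(-439\right)} = \frac{943}{1335} - \frac{4570}{16682} = \frac{943}{1335} - \frac{2285}{8341} = \frac{4815088}{11135235}$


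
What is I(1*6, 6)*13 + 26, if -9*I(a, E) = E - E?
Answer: 26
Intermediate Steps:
I(a, E) = 0 (I(a, E) = -(E - E)/9 = -⅑*0 = 0)
I(1*6, 6)*13 + 26 = 0*13 + 26 = 0 + 26 = 26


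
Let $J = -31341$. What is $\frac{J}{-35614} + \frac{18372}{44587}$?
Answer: $\frac{2051701575}{1587921418} \approx 1.2921$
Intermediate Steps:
$\frac{J}{-35614} + \frac{18372}{44587} = - \frac{31341}{-35614} + \frac{18372}{44587} = \left(-31341\right) \left(- \frac{1}{35614}\right) + 18372 \cdot \frac{1}{44587} = \frac{31341}{35614} + \frac{18372}{44587} = \frac{2051701575}{1587921418}$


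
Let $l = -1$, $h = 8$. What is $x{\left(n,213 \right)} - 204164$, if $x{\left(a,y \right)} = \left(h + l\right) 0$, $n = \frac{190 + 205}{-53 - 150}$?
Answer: $-204164$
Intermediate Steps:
$n = - \frac{395}{203}$ ($n = \frac{395}{-203} = 395 \left(- \frac{1}{203}\right) = - \frac{395}{203} \approx -1.9458$)
$x{\left(a,y \right)} = 0$ ($x{\left(a,y \right)} = \left(8 - 1\right) 0 = 7 \cdot 0 = 0$)
$x{\left(n,213 \right)} - 204164 = 0 - 204164 = -204164$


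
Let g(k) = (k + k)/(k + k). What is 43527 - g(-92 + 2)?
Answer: 43526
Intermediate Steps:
g(k) = 1 (g(k) = (2*k)/((2*k)) = (2*k)*(1/(2*k)) = 1)
43527 - g(-92 + 2) = 43527 - 1*1 = 43527 - 1 = 43526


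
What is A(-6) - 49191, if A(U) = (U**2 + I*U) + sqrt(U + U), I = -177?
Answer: -48093 + 2*I*sqrt(3) ≈ -48093.0 + 3.4641*I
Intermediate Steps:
A(U) = U**2 - 177*U + sqrt(2)*sqrt(U) (A(U) = (U**2 - 177*U) + sqrt(U + U) = (U**2 - 177*U) + sqrt(2*U) = (U**2 - 177*U) + sqrt(2)*sqrt(U) = U**2 - 177*U + sqrt(2)*sqrt(U))
A(-6) - 49191 = ((-6)**2 - 177*(-6) + sqrt(2)*sqrt(-6)) - 49191 = (36 + 1062 + sqrt(2)*(I*sqrt(6))) - 49191 = (36 + 1062 + 2*I*sqrt(3)) - 49191 = (1098 + 2*I*sqrt(3)) - 49191 = -48093 + 2*I*sqrt(3)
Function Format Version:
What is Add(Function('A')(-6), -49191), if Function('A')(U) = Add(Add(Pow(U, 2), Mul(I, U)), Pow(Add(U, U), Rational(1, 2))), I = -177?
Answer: Add(-48093, Mul(2, I, Pow(3, Rational(1, 2)))) ≈ Add(-48093., Mul(3.4641, I))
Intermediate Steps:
Function('A')(U) = Add(Pow(U, 2), Mul(-177, U), Mul(Pow(2, Rational(1, 2)), Pow(U, Rational(1, 2)))) (Function('A')(U) = Add(Add(Pow(U, 2), Mul(-177, U)), Pow(Add(U, U), Rational(1, 2))) = Add(Add(Pow(U, 2), Mul(-177, U)), Pow(Mul(2, U), Rational(1, 2))) = Add(Add(Pow(U, 2), Mul(-177, U)), Mul(Pow(2, Rational(1, 2)), Pow(U, Rational(1, 2)))) = Add(Pow(U, 2), Mul(-177, U), Mul(Pow(2, Rational(1, 2)), Pow(U, Rational(1, 2)))))
Add(Function('A')(-6), -49191) = Add(Add(Pow(-6, 2), Mul(-177, -6), Mul(Pow(2, Rational(1, 2)), Pow(-6, Rational(1, 2)))), -49191) = Add(Add(36, 1062, Mul(Pow(2, Rational(1, 2)), Mul(I, Pow(6, Rational(1, 2))))), -49191) = Add(Add(36, 1062, Mul(2, I, Pow(3, Rational(1, 2)))), -49191) = Add(Add(1098, Mul(2, I, Pow(3, Rational(1, 2)))), -49191) = Add(-48093, Mul(2, I, Pow(3, Rational(1, 2))))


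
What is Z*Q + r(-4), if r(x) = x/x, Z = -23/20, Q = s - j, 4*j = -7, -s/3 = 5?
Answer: 1299/80 ≈ 16.237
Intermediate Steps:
s = -15 (s = -3*5 = -15)
j = -7/4 (j = (1/4)*(-7) = -7/4 ≈ -1.7500)
Q = -53/4 (Q = -15 - 1*(-7/4) = -15 + 7/4 = -53/4 ≈ -13.250)
Z = -23/20 (Z = -23*1/20 = -23/20 ≈ -1.1500)
r(x) = 1
Z*Q + r(-4) = -23/20*(-53/4) + 1 = 1219/80 + 1 = 1299/80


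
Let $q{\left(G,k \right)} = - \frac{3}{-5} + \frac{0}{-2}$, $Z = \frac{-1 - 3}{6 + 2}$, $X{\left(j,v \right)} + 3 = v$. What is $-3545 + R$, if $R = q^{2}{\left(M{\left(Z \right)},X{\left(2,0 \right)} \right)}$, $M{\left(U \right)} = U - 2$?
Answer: $- \frac{88616}{25} \approx -3544.6$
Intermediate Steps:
$X{\left(j,v \right)} = -3 + v$
$Z = - \frac{1}{2}$ ($Z = - \frac{4}{8} = \left(-4\right) \frac{1}{8} = - \frac{1}{2} \approx -0.5$)
$M{\left(U \right)} = -2 + U$ ($M{\left(U \right)} = U - 2 = -2 + U$)
$q{\left(G,k \right)} = \frac{3}{5}$ ($q{\left(G,k \right)} = \left(-3\right) \left(- \frac{1}{5}\right) + 0 \left(- \frac{1}{2}\right) = \frac{3}{5} + 0 = \frac{3}{5}$)
$R = \frac{9}{25}$ ($R = \left(\frac{3}{5}\right)^{2} = \frac{9}{25} \approx 0.36$)
$-3545 + R = -3545 + \frac{9}{25} = - \frac{88616}{25}$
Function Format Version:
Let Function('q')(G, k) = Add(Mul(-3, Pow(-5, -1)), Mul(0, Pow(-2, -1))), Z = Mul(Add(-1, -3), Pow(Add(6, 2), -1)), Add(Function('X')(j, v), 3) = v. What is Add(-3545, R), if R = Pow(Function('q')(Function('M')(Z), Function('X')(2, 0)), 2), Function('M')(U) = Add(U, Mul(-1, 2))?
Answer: Rational(-88616, 25) ≈ -3544.6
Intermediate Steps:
Function('X')(j, v) = Add(-3, v)
Z = Rational(-1, 2) (Z = Mul(-4, Pow(8, -1)) = Mul(-4, Rational(1, 8)) = Rational(-1, 2) ≈ -0.50000)
Function('M')(U) = Add(-2, U) (Function('M')(U) = Add(U, -2) = Add(-2, U))
Function('q')(G, k) = Rational(3, 5) (Function('q')(G, k) = Add(Mul(-3, Rational(-1, 5)), Mul(0, Rational(-1, 2))) = Add(Rational(3, 5), 0) = Rational(3, 5))
R = Rational(9, 25) (R = Pow(Rational(3, 5), 2) = Rational(9, 25) ≈ 0.36000)
Add(-3545, R) = Add(-3545, Rational(9, 25)) = Rational(-88616, 25)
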